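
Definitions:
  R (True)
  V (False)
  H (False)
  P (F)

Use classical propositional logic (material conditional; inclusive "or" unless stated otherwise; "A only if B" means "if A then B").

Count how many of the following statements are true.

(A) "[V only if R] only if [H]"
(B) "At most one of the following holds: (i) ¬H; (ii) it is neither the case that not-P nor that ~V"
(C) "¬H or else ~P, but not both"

1

(A): Parsed as (V -> R) -> H

V -> R = False -> True = True
(V -> R) -> H = True -> False = False
Hence (A) is false.

(B): Parsed as not H nand (not P nor not V)

not H = not False = True
not P = not False = True
not V = not False = True
not P nor not V = True nor True = False
not H nand (not P nor not V) = True nand False = True
So (B) is true.

(C): Parsed as not H xor not P

not H = not False = True
not P = not False = True
not H xor not P = True xor True = False
So (C) is false.

Count: 1.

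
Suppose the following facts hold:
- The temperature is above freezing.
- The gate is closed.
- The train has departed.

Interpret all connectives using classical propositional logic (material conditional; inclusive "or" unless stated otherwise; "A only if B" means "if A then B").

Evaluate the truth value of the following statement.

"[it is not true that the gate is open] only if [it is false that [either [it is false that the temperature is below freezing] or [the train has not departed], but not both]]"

Let Q = "the gate is open" (F), P = "the temperature is below freezing" (F), R = "the train has departed" (T).
This is ~Q -> ~(~P xor ~R).

~Q = ~F = T
~P = ~F = T
~R = ~T = F
~P xor ~R = T xor F = T
~(~P xor ~R) = ~T = F
~Q -> ~(~P xor ~R) = T -> F = F

False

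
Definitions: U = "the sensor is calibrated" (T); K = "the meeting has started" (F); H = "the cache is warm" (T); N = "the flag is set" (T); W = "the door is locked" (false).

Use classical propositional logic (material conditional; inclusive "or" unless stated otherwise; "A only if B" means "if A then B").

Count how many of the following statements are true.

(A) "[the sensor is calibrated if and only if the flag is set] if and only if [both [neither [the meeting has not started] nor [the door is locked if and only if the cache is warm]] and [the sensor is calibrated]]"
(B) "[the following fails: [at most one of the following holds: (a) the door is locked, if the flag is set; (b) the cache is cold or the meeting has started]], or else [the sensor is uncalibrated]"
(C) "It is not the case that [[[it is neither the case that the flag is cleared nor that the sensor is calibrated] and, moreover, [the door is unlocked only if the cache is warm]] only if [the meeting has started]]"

(A): In symbols: (U <-> N) <-> ((~K nor (W <-> H)) & U)

U <-> N = T <-> T = T
~K = ~F = T
W <-> H = F <-> T = F
~K nor (W <-> H) = T nor F = F
(~K nor (W <-> H)) & U = F & T = F
(U <-> N) <-> ((~K nor (W <-> H)) & U) = T <-> F = F
Hence (A) is false.

(B): Formalization: ~((N -> W) nand (~H | K)) | ~U

N -> W = T -> F = F
~H = ~T = F
~H | K = F | F = F
(N -> W) nand (~H | K) = F nand F = T
~((N -> W) nand (~H | K)) = ~T = F
~U = ~T = F
~((N -> W) nand (~H | K)) | ~U = F | F = F
So (B) is false.

(C): Parsed as ~(((~N nor U) & (~W -> H)) -> K)

~N = ~T = F
~N nor U = F nor T = F
~W = ~F = T
~W -> H = T -> T = T
(~N nor U) & (~W -> H) = F & T = F
((~N nor U) & (~W -> H)) -> K = F -> F = T
~(((~N nor U) & (~W -> H)) -> K) = ~T = F
Hence (C) is false.

0 of the 3 statements are true (none).

0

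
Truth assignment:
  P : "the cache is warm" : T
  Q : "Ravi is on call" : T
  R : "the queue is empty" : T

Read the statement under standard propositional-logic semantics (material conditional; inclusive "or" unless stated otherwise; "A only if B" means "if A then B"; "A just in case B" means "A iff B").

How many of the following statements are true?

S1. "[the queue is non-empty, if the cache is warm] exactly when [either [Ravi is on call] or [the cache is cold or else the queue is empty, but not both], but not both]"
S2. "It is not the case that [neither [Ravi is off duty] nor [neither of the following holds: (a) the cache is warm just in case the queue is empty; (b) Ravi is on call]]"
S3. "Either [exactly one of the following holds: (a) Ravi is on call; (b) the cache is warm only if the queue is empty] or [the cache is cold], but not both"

1

S1: In symbols: (P → ¬R) ↔ (Q ⊕ (¬P ⊕ R))

¬R = ¬T = F
P → ¬R = T → F = F
¬P = ¬T = F
¬P ⊕ R = F ⊕ T = T
Q ⊕ (¬P ⊕ R) = T ⊕ T = F
(P → ¬R) ↔ (Q ⊕ (¬P ⊕ R)) = F ↔ F = T
Hence S1 is true.

S2: In symbols: ¬(¬Q ↓ ((P ↔ R) ↓ Q))

¬Q = ¬T = F
P ↔ R = T ↔ T = T
(P ↔ R) ↓ Q = T ↓ T = F
¬Q ↓ ((P ↔ R) ↓ Q) = F ↓ F = T
¬(¬Q ↓ ((P ↔ R) ↓ Q)) = ¬T = F
So S2 is false.

S3: In symbols: (Q ⊕ (P → R)) ⊕ ¬P

P → R = T → T = T
Q ⊕ (P → R) = T ⊕ T = F
¬P = ¬T = F
(Q ⊕ (P → R)) ⊕ ¬P = F ⊕ F = F
Hence S3 is false.

Count: 1.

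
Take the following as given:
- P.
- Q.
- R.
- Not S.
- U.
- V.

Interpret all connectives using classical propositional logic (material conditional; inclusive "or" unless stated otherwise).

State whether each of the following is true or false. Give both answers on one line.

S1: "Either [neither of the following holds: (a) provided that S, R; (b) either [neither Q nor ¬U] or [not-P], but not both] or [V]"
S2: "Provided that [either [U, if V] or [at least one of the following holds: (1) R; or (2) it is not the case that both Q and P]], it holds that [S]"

S1: In symbols: ((S -> R) nor ((Q nor ~U) xor ~P)) | V

S -> R = F -> T = T
~U = ~T = F
Q nor ~U = T nor F = F
~P = ~T = F
(Q nor ~U) xor ~P = F xor F = F
(S -> R) nor ((Q nor ~U) xor ~P) = T nor F = F
((S -> R) nor ((Q nor ~U) xor ~P)) | V = F | T = T
Hence S1 is true.

S2: In symbols: ((V -> U) | (R | (Q nand P))) -> S

V -> U = T -> T = T
Q nand P = T nand T = F
R | (Q nand P) = T | F = T
(V -> U) | (R | (Q nand P)) = T | T = T
((V -> U) | (R | (Q nand P))) -> S = T -> F = F
Thus S2 is false.

S1 T / S2 F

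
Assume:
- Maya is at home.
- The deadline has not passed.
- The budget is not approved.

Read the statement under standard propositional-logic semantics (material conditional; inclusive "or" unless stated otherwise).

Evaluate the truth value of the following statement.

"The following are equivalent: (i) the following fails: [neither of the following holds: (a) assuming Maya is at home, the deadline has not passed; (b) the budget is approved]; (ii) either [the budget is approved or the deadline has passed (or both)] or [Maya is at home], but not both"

Let H = "Maya is at home" (T), M = "the deadline has passed" (F), D = "the budget is approved" (F).
Formalization: ¬((H → ¬M) ↓ D) ↔ ((D ∨ M) ⊕ H)

¬M = ¬F = T
H → ¬M = T → T = T
(H → ¬M) ↓ D = T ↓ F = F
¬((H → ¬M) ↓ D) = ¬F = T
D ∨ M = F ∨ F = F
(D ∨ M) ⊕ H = F ⊕ T = T
¬((H → ¬M) ↓ D) ↔ ((D ∨ M) ⊕ H) = T ↔ T = T

True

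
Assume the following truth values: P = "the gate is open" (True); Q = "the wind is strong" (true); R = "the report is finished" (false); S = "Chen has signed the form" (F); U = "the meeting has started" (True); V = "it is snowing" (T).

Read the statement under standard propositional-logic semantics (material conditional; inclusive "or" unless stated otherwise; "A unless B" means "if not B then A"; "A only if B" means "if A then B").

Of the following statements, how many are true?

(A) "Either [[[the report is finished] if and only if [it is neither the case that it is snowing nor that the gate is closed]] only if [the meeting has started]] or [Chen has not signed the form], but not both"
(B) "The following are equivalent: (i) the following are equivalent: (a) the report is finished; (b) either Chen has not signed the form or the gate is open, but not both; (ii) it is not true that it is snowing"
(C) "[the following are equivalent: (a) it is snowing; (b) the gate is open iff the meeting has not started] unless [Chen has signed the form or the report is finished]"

0

(A): Formalization: ((R ↔ (V ↓ ¬P)) → U) ⊕ ¬S

¬P = ¬T = F
V ↓ ¬P = T ↓ F = F
R ↔ (V ↓ ¬P) = F ↔ F = T
(R ↔ (V ↓ ¬P)) → U = T → T = T
¬S = ¬F = T
((R ↔ (V ↓ ¬P)) → U) ⊕ ¬S = T ⊕ T = F
So (A) is false.

(B): In symbols: (R ↔ (¬S ⊕ P)) ↔ ¬V

¬S = ¬F = T
¬S ⊕ P = T ⊕ T = F
R ↔ (¬S ⊕ P) = F ↔ F = T
¬V = ¬T = F
(R ↔ (¬S ⊕ P)) ↔ ¬V = T ↔ F = F
Thus (B) is false.

(C): Parsed as (V ↔ (P ↔ ¬U)) ∨ (S ∨ R)

¬U = ¬T = F
P ↔ ¬U = T ↔ F = F
V ↔ (P ↔ ¬U) = T ↔ F = F
S ∨ R = F ∨ F = F
(V ↔ (P ↔ ¬U)) ∨ (S ∨ R) = F ∨ F = F
So (C) is false.

Count: 0.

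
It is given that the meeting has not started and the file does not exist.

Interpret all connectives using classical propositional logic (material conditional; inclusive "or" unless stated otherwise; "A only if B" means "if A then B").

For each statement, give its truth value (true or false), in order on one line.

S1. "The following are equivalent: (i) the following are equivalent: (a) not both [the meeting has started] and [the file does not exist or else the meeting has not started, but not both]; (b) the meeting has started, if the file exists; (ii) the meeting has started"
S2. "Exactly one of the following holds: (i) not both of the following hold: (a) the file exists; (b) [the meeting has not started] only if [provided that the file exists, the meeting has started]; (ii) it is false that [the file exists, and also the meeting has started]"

S1 False / S2 False

Let P = "the meeting has started" (F), Q = "the file exists" (F).

S1: This is ((P ↑ (¬Q ⊕ ¬P)) ↔ (Q → P)) ↔ P.

¬Q = ¬F = T
¬P = ¬F = T
¬Q ⊕ ¬P = T ⊕ T = F
P ↑ (¬Q ⊕ ¬P) = F ↑ F = T
Q → P = F → F = T
(P ↑ (¬Q ⊕ ¬P)) ↔ (Q → P) = T ↔ T = T
((P ↑ (¬Q ⊕ ¬P)) ↔ (Q → P)) ↔ P = T ↔ F = F
So S1 is false.

S2: This is (Q ↑ (¬P → (Q → P))) ⊕ ¬(Q ∧ P).

¬P = ¬F = T
Q → P = F → F = T
¬P → (Q → P) = T → T = T
Q ↑ (¬P → (Q → P)) = F ↑ T = T
Q ∧ P = F ∧ F = F
¬(Q ∧ P) = ¬F = T
(Q ↑ (¬P → (Q → P))) ⊕ ¬(Q ∧ P) = T ⊕ T = F
So S2 is false.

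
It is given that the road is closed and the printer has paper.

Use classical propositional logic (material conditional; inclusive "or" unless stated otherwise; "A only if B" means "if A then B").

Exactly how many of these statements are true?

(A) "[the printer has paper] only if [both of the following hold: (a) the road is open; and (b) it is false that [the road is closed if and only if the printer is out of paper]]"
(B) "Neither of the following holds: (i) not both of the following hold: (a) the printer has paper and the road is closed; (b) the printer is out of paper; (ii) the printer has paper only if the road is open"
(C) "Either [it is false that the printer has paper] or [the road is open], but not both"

Let V = "the printer has paper" (True), K = "the road is closed" (True).

(A): This is V -> (not K and not (K iff not V)).

not K = not True = False
not V = not True = False
K iff not V = True iff False = False
not (K iff not V) = not False = True
not K and not (K iff not V) = False and True = False
V -> (not K and not (K iff not V)) = True -> False = False
Hence (A) is false.

(B): Parsed as ((V and K) nand not V) nor (V -> not K)

V and K = True and True = True
not V = not True = False
(V and K) nand not V = True nand False = True
not K = not True = False
V -> not K = True -> False = False
((V and K) nand not V) nor (V -> not K) = True nor False = False
Thus (B) is false.

(C): This is not V xor not K.

not V = not True = False
not K = not True = False
not V xor not K = False xor False = False
Hence (C) is false.

0 of the 3 statements are true (none).

0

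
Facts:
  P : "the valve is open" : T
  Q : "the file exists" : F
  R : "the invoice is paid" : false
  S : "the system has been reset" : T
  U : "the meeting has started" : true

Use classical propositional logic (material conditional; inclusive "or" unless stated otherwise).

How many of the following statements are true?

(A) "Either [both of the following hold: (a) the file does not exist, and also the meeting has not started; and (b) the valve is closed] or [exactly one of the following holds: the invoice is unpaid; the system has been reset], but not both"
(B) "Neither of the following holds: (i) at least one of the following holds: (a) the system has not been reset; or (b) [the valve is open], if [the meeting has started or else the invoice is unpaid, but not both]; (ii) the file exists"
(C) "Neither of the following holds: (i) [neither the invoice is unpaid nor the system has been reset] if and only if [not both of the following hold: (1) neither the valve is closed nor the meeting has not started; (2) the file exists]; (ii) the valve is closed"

1

(A): Formalization: ((¬Q ∧ ¬U) ∧ ¬P) ⊕ (¬R ⊕ S)

¬Q = ¬F = T
¬U = ¬T = F
¬Q ∧ ¬U = T ∧ F = F
¬P = ¬T = F
(¬Q ∧ ¬U) ∧ ¬P = F ∧ F = F
¬R = ¬F = T
¬R ⊕ S = T ⊕ T = F
((¬Q ∧ ¬U) ∧ ¬P) ⊕ (¬R ⊕ S) = F ⊕ F = F
Hence (A) is false.

(B): Parsed as (¬S ∨ ((U ⊕ ¬R) → P)) ↓ Q

¬S = ¬T = F
¬R = ¬F = T
U ⊕ ¬R = T ⊕ T = F
(U ⊕ ¬R) → P = F → T = T
¬S ∨ ((U ⊕ ¬R) → P) = F ∨ T = T
(¬S ∨ ((U ⊕ ¬R) → P)) ↓ Q = T ↓ F = F
So (B) is false.

(C): Parsed as ((¬R ↓ S) ↔ ((¬P ↓ ¬U) ↑ Q)) ↓ ¬P

¬R = ¬F = T
¬R ↓ S = T ↓ T = F
¬P = ¬T = F
¬U = ¬T = F
¬P ↓ ¬U = F ↓ F = T
(¬P ↓ ¬U) ↑ Q = T ↑ F = T
(¬R ↓ S) ↔ ((¬P ↓ ¬U) ↑ Q) = F ↔ T = F
¬P = ¬T = F
((¬R ↓ S) ↔ ((¬P ↓ ¬U) ↑ Q)) ↓ ¬P = F ↓ F = T
Thus (C) is true.

Count: 1.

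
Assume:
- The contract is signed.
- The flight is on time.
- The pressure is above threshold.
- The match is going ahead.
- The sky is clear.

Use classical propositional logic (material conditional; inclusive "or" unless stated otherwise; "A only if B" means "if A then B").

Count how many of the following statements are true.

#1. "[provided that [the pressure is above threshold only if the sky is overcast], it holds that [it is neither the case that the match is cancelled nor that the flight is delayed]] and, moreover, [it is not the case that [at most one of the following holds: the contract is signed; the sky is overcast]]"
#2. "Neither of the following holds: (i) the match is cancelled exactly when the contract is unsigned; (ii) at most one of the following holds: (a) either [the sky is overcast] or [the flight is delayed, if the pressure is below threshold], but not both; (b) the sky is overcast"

0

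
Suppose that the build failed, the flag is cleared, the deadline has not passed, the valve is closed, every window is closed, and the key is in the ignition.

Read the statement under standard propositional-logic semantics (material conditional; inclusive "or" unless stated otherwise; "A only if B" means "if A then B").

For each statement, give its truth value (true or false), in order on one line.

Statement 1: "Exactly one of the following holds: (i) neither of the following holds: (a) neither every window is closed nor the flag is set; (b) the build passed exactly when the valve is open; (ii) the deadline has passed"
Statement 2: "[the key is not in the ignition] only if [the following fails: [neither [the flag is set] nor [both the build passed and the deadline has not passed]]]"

Statement 1 false / Statement 2 true

Let U = "a window is open" (F), Q = "the flag is set" (F), P = "the build passed" (F), S = "the valve is open" (F), R = "the deadline has passed" (F), V = "the key is in the ignition" (T).

Statement 1: In symbols: ((~U nor Q) nor (P <-> S)) xor R

~U = ~F = T
~U nor Q = T nor F = F
P <-> S = F <-> F = T
(~U nor Q) nor (P <-> S) = F nor T = F
((~U nor Q) nor (P <-> S)) xor R = F xor F = F
Thus Statement 1 is false.

Statement 2: This is ~V -> ~(Q nor (P & ~R)).

~V = ~T = F
~R = ~F = T
P & ~R = F & T = F
Q nor (P & ~R) = F nor F = T
~(Q nor (P & ~R)) = ~T = F
~V -> ~(Q nor (P & ~R)) = F -> F = T
Hence Statement 2 is true.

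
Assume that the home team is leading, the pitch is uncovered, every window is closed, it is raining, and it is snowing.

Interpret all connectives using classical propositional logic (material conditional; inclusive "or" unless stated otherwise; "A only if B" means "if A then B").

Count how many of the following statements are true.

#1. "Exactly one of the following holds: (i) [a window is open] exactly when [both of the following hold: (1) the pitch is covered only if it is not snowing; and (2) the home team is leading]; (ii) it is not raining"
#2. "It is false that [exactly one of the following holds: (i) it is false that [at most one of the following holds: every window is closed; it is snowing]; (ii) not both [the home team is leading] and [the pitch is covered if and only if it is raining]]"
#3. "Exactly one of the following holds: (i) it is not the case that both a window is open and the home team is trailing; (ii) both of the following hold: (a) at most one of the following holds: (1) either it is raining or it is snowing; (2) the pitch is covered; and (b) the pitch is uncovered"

Let Q = "a window is open" (F), G = "the pitch is covered" (F), S = "it is snowing" (T), H = "the home team is leading" (T), W = "it is raining" (T).

#1: Formalization: (Q <-> ((G -> ~S) & H)) xor ~W

~S = ~T = F
G -> ~S = F -> F = T
(G -> ~S) & H = T & T = T
Q <-> ((G -> ~S) & H) = F <-> T = F
~W = ~T = F
(Q <-> ((G -> ~S) & H)) xor ~W = F xor F = F
Hence #1 is false.

#2: In symbols: ~(~(~Q nand S) xor (H nand (G <-> W)))

~Q = ~F = T
~Q nand S = T nand T = F
~(~Q nand S) = ~F = T
G <-> W = F <-> T = F
H nand (G <-> W) = T nand F = T
~(~Q nand S) xor (H nand (G <-> W)) = T xor T = F
~(~(~Q nand S) xor (H nand (G <-> W))) = ~F = T
Hence #2 is true.

#3: Parsed as (Q nand ~H) xor (((W | S) nand G) & ~G)

~H = ~T = F
Q nand ~H = F nand F = T
W | S = T | T = T
(W | S) nand G = T nand F = T
~G = ~F = T
((W | S) nand G) & ~G = T & T = T
(Q nand ~H) xor (((W | S) nand G) & ~G) = T xor T = F
Hence #3 is false.

Count: 1.

1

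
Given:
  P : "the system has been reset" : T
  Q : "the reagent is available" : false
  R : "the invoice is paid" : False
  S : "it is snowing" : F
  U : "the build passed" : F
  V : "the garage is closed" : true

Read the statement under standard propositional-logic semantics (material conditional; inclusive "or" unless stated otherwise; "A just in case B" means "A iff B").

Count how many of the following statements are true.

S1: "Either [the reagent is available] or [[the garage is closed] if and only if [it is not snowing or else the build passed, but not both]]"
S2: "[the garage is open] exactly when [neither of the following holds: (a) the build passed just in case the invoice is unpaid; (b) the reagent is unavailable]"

2

S1: Parsed as Q | (V <-> (~S xor U))

~S = ~F = T
~S xor U = T xor F = T
V <-> (~S xor U) = T <-> T = T
Q | (V <-> (~S xor U)) = F | T = T
So S1 is true.

S2: Formalization: ~V <-> ((U <-> ~R) nor ~Q)

~V = ~T = F
~R = ~F = T
U <-> ~R = F <-> T = F
~Q = ~F = T
(U <-> ~R) nor ~Q = F nor T = F
~V <-> ((U <-> ~R) nor ~Q) = F <-> F = T
Hence S2 is true.

2 of the 2 statements are true (S1, S2).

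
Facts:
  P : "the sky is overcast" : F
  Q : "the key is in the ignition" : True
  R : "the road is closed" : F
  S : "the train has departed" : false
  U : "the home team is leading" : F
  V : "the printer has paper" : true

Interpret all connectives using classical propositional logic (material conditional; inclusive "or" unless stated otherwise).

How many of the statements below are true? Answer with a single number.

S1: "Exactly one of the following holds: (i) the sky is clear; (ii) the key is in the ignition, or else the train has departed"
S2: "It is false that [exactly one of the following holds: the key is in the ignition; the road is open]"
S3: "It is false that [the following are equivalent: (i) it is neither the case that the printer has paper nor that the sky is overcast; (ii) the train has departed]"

1

S1: Parsed as not P xor (Q or S)

not P = not False = True
Q or S = True or False = True
not P xor (Q or S) = True xor True = False
Thus S1 is false.

S2: Parsed as not (Q xor not R)

not R = not False = True
Q xor not R = True xor True = False
not (Q xor not R) = not False = True
Thus S2 is true.

S3: This is not ((V nor P) iff S).

V nor P = True nor False = False
(V nor P) iff S = False iff False = True
not ((V nor P) iff S) = not True = False
So S3 is false.

1 of the 3 statements is true (S2).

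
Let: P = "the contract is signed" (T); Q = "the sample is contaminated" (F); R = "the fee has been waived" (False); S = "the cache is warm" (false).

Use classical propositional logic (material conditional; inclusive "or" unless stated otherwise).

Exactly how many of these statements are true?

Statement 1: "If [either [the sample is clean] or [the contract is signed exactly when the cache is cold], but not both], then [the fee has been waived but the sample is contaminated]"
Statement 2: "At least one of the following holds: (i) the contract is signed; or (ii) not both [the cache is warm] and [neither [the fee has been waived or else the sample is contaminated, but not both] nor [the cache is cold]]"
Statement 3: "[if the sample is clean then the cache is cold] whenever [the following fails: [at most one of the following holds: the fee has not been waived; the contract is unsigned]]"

3

Statement 1: Formalization: (~Q xor (P <-> ~S)) -> (R & Q)

~Q = ~F = T
~S = ~F = T
P <-> ~S = T <-> T = T
~Q xor (P <-> ~S) = T xor T = F
R & Q = F & F = F
(~Q xor (P <-> ~S)) -> (R & Q) = F -> F = T
So Statement 1 is true.

Statement 2: Parsed as P | (S nand ((R xor Q) nor ~S))

R xor Q = F xor F = F
~S = ~F = T
(R xor Q) nor ~S = F nor T = F
S nand ((R xor Q) nor ~S) = F nand F = T
P | (S nand ((R xor Q) nor ~S)) = T | T = T
So Statement 2 is true.

Statement 3: This is ~(~R nand ~P) -> (~Q -> ~S).

~R = ~F = T
~P = ~T = F
~R nand ~P = T nand F = T
~(~R nand ~P) = ~T = F
~Q = ~F = T
~S = ~F = T
~Q -> ~S = T -> T = T
~(~R nand ~P) -> (~Q -> ~S) = F -> T = T
Thus Statement 3 is true.

3 of the 3 statements are true (Statement 1, Statement 2, Statement 3).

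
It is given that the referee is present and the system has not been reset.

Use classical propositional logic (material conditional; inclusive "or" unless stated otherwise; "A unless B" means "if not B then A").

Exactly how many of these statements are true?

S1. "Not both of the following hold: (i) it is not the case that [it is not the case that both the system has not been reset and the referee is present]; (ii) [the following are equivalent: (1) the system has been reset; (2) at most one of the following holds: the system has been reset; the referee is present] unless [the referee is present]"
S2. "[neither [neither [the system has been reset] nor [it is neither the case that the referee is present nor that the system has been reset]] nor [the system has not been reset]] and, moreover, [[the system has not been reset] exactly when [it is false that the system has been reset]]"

0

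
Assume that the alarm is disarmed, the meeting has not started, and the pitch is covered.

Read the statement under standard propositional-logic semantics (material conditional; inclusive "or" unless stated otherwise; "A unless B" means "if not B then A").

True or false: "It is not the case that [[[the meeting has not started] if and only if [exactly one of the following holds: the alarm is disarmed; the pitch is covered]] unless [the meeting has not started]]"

Let Q = "the meeting has started" (F), P = "the alarm is armed" (F), R = "the pitch is covered" (T).
In symbols: ~((~Q <-> (~P xor R)) | ~Q)

~Q = ~F = T
~P = ~F = T
~P xor R = T xor T = F
~Q <-> (~P xor R) = T <-> F = F
~Q = ~F = T
(~Q <-> (~P xor R)) | ~Q = F | T = T
~((~Q <-> (~P xor R)) | ~Q) = ~T = F

The statement is false.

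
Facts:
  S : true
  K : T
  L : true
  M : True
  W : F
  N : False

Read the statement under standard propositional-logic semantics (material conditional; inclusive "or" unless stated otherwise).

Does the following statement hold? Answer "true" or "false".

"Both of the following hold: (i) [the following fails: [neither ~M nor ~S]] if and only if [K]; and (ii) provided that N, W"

In symbols: (not (not M nor not S) iff K) and (N -> W)

not M = not True = False
not S = not True = False
not M nor not S = False nor False = True
not (not M nor not S) = not True = False
not (not M nor not S) iff K = False iff True = False
N -> W = False -> False = True
(not (not M nor not S) iff K) and (N -> W) = False and True = False

false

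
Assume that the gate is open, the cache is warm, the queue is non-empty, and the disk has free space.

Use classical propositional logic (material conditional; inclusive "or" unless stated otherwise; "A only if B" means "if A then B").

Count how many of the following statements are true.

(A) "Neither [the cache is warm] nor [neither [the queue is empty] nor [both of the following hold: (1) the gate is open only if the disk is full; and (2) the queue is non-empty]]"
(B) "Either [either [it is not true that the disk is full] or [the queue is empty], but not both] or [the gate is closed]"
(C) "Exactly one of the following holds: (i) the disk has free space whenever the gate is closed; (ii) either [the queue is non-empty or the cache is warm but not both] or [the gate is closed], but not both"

Let K = "the cache is warm" (True), G = "the queue is empty" (False), D = "the gate is open" (True), M = "the disk is full" (False).

(A): In symbols: K nor (G nor ((D -> M) and not G))

D -> M = True -> False = False
not G = not False = True
(D -> M) and not G = False and True = False
G nor ((D -> M) and not G) = False nor False = True
K nor (G nor ((D -> M) and not G)) = True nor True = False
Thus (A) is false.

(B): Formalization: (not M xor G) or not D

not M = not False = True
not M xor G = True xor False = True
not D = not True = False
(not M xor G) or not D = True or False = True
Thus (B) is true.

(C): In symbols: (not D -> not M) xor ((not G xor K) xor not D)

not D = not True = False
not M = not False = True
not D -> not M = False -> True = True
not G = not False = True
not G xor K = True xor True = False
not D = not True = False
(not G xor K) xor not D = False xor False = False
(not D -> not M) xor ((not G xor K) xor not D) = True xor False = True
Thus (C) is true.

True statements: 2 ((B), (C)).

2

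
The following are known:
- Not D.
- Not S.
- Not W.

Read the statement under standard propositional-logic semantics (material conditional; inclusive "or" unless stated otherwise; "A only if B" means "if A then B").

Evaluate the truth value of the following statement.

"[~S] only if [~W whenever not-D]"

This is ¬S → (¬D → ¬W).

¬S = ¬F = T
¬D = ¬F = T
¬W = ¬F = T
¬D → ¬W = T → T = T
¬S → (¬D → ¬W) = T → T = T

True.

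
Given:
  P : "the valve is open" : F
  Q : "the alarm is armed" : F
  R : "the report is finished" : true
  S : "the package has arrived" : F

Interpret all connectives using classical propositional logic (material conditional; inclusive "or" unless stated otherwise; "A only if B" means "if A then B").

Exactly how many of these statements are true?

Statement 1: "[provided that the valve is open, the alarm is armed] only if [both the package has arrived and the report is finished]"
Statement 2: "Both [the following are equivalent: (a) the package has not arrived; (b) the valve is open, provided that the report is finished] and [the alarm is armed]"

Statement 1: In symbols: (P → Q) → (S ∧ R)

P → Q = F → F = T
S ∧ R = F ∧ T = F
(P → Q) → (S ∧ R) = T → F = F
Thus Statement 1 is false.

Statement 2: Parsed as (¬S ↔ (R → P)) ∧ Q

¬S = ¬F = T
R → P = T → F = F
¬S ↔ (R → P) = T ↔ F = F
(¬S ↔ (R → P)) ∧ Q = F ∧ F = F
So Statement 2 is false.

Count: 0.

0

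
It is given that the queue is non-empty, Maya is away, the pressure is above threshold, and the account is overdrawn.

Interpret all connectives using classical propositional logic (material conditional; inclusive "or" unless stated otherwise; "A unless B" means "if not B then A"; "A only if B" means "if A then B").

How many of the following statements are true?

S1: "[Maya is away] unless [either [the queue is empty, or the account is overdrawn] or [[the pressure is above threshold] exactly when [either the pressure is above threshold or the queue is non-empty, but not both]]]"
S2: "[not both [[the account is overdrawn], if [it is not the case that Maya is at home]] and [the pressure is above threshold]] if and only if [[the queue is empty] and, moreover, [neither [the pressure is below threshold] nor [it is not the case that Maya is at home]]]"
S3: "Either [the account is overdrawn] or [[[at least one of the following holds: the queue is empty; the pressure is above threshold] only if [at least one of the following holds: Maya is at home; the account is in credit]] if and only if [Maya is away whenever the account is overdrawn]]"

Let R = "Maya is at home" (False), W = "the queue is empty" (False), K = "the account is overdrawn" (True), G = "the pressure is above threshold" (True).

S1: Parsed as not R or ((W or K) or (G iff (G xor not W)))

not R = not False = True
W or K = False or True = True
not W = not False = True
G xor not W = True xor True = False
G iff (G xor not W) = True iff False = False
(W or K) or (G iff (G xor not W)) = True or False = True
not R or ((W or K) or (G iff (G xor not W))) = True or True = True
Thus S1 is true.

S2: In symbols: ((not R -> K) nand G) iff (W and (not G nor not R))

not R = not False = True
not R -> K = True -> True = True
(not R -> K) nand G = True nand True = False
not G = not True = False
not R = not False = True
not G nor not R = False nor True = False
W and (not G nor not R) = False and False = False
((not R -> K) nand G) iff (W and (not G nor not R)) = False iff False = True
Thus S2 is true.

S3: Parsed as K or (((W or G) -> (R or not K)) iff (K -> not R))

W or G = False or True = True
not K = not True = False
R or not K = False or False = False
(W or G) -> (R or not K) = True -> False = False
not R = not False = True
K -> not R = True -> True = True
((W or G) -> (R or not K)) iff (K -> not R) = False iff True = False
K or (((W or G) -> (R or not K)) iff (K -> not R)) = True or False = True
Hence S3 is true.

3 of the 3 statements are true.

3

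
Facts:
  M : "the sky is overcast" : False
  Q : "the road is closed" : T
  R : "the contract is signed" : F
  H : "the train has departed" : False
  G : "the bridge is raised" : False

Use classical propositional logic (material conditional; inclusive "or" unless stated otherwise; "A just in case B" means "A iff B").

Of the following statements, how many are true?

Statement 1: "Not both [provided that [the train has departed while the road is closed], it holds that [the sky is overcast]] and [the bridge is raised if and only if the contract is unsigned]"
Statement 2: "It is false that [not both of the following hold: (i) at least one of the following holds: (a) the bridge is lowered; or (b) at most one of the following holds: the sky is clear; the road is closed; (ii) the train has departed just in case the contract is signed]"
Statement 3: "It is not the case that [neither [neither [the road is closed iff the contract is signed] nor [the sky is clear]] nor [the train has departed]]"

2

Statement 1: In symbols: ((H & Q) -> M) nand (G <-> ~R)

H & Q = F & T = F
(H & Q) -> M = F -> F = T
~R = ~F = T
G <-> ~R = F <-> T = F
((H & Q) -> M) nand (G <-> ~R) = T nand F = T
Thus Statement 1 is true.

Statement 2: This is ~((~G | (~M nand Q)) nand (H <-> R)).

~G = ~F = T
~M = ~F = T
~M nand Q = T nand T = F
~G | (~M nand Q) = T | F = T
H <-> R = F <-> F = T
(~G | (~M nand Q)) nand (H <-> R) = T nand T = F
~((~G | (~M nand Q)) nand (H <-> R)) = ~F = T
Thus Statement 2 is true.

Statement 3: This is ~(((Q <-> R) nor ~M) nor H).

Q <-> R = T <-> F = F
~M = ~F = T
(Q <-> R) nor ~M = F nor T = F
((Q <-> R) nor ~M) nor H = F nor F = T
~(((Q <-> R) nor ~M) nor H) = ~T = F
So Statement 3 is false.

Count: 2.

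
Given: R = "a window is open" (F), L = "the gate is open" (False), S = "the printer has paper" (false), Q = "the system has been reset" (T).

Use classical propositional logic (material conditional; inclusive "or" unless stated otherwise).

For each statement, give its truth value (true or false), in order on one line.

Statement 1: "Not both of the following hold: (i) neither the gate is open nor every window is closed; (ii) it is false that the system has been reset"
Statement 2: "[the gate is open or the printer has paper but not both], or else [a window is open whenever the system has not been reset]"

Statement 1: Formalization: (L nor ~R) nand ~Q

~R = ~F = T
L nor ~R = F nor T = F
~Q = ~T = F
(L nor ~R) nand ~Q = F nand F = T
Thus Statement 1 is true.

Statement 2: In symbols: (L xor S) | (~Q -> R)

L xor S = F xor F = F
~Q = ~T = F
~Q -> R = F -> F = T
(L xor S) | (~Q -> R) = F | T = T
So Statement 2 is true.

Statement 1 T / Statement 2 T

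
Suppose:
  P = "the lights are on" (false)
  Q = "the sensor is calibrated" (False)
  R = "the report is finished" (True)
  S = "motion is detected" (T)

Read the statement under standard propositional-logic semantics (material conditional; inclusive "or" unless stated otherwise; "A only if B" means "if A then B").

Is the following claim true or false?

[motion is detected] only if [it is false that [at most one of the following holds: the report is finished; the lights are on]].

In symbols: S -> not (R nand P)

R nand P = True nand False = True
not (R nand P) = not True = False
S -> not (R nand P) = True -> False = False

The statement is false.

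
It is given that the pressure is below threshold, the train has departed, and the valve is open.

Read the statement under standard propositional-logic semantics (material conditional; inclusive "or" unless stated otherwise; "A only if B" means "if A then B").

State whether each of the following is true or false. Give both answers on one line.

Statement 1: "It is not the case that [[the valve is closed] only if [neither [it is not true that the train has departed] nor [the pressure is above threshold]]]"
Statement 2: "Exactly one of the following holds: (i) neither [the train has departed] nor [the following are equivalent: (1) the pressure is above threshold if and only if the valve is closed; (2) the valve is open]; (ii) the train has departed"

Statement 1 false / Statement 2 true

Let R = "the valve is open" (T), Q = "the train has departed" (T), P = "the pressure is above threshold" (F).

Statement 1: In symbols: ~(~R -> (~Q nor P))

~R = ~T = F
~Q = ~T = F
~Q nor P = F nor F = T
~R -> (~Q nor P) = F -> T = T
~(~R -> (~Q nor P)) = ~T = F
Hence Statement 1 is false.

Statement 2: In symbols: (Q nor ((P <-> ~R) <-> R)) xor Q

~R = ~T = F
P <-> ~R = F <-> F = T
(P <-> ~R) <-> R = T <-> T = T
Q nor ((P <-> ~R) <-> R) = T nor T = F
(Q nor ((P <-> ~R) <-> R)) xor Q = F xor T = T
Hence Statement 2 is true.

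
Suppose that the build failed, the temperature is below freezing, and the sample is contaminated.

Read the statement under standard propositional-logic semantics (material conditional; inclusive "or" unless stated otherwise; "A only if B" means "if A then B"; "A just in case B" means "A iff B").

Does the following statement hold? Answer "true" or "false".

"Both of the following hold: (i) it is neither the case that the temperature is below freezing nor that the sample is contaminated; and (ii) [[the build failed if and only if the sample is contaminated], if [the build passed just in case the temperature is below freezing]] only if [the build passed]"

false

Let Q = "the temperature is below freezing" (T), K = "the sample is contaminated" (T), U = "the build passed" (F).
Parsed as (Q ↓ K) ∧ (((U ↔ Q) → (¬U ↔ K)) → U)

Q ↓ K = T ↓ T = F
U ↔ Q = F ↔ T = F
¬U = ¬F = T
¬U ↔ K = T ↔ T = T
(U ↔ Q) → (¬U ↔ K) = F → T = T
((U ↔ Q) → (¬U ↔ K)) → U = T → F = F
(Q ↓ K) ∧ (((U ↔ Q) → (¬U ↔ K)) → U) = F ∧ F = F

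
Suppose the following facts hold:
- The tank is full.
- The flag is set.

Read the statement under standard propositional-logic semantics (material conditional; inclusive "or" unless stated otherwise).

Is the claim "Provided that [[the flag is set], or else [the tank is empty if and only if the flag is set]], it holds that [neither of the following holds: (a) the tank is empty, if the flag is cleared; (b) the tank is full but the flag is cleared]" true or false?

The statement is false.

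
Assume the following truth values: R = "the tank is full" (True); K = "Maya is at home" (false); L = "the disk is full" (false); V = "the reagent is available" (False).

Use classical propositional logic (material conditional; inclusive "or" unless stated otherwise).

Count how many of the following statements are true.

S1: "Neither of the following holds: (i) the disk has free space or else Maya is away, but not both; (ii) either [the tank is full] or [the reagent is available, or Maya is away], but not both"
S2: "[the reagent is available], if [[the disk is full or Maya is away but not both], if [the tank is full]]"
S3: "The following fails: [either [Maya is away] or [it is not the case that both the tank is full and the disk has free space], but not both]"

1

S1: This is (not L xor not K) nor (R xor (V or not K)).

not L = not False = True
not K = not False = True
not L xor not K = True xor True = False
not K = not False = True
V or not K = False or True = True
R xor (V or not K) = True xor True = False
(not L xor not K) nor (R xor (V or not K)) = False nor False = True
Hence S1 is true.

S2: This is (R -> (L xor not K)) -> V.

not K = not False = True
L xor not K = False xor True = True
R -> (L xor not K) = True -> True = True
(R -> (L xor not K)) -> V = True -> False = False
So S2 is false.

S3: This is not (not K xor (R nand not L)).

not K = not False = True
not L = not False = True
R nand not L = True nand True = False
not K xor (R nand not L) = True xor False = True
not (not K xor (R nand not L)) = not True = False
So S3 is false.

1 of the 3 statements is true (S1).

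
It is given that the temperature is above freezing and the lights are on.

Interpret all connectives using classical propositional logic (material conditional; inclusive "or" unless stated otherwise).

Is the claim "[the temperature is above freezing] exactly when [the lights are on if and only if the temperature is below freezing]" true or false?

Let P = "the temperature is below freezing" (F), Q = "the lights are on" (T).
In symbols: ~P <-> (Q <-> P)

~P = ~F = T
Q <-> P = T <-> F = F
~P <-> (Q <-> P) = T <-> F = F

The statement is false.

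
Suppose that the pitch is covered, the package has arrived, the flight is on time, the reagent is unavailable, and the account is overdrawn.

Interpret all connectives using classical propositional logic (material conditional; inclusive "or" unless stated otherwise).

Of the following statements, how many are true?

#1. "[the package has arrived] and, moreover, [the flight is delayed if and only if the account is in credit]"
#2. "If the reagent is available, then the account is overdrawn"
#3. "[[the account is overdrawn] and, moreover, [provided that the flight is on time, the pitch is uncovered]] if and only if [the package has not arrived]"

Let Q = "the package has arrived" (True), R = "the flight is delayed" (False), U = "the account is overdrawn" (True), S = "the reagent is available" (False), P = "the pitch is covered" (True).

#1: Formalization: Q and (R iff not U)

not U = not True = False
R iff not U = False iff False = True
Q and (R iff not U) = True and True = True
So #1 is true.

#2: Parsed as S -> U

S -> U = False -> True = True
So #2 is true.

#3: Parsed as (U and (not R -> not P)) iff not Q

not R = not False = True
not P = not True = False
not R -> not P = True -> False = False
U and (not R -> not P) = True and False = False
not Q = not True = False
(U and (not R -> not P)) iff not Q = False iff False = True
Thus #3 is true.

Count: 3.

3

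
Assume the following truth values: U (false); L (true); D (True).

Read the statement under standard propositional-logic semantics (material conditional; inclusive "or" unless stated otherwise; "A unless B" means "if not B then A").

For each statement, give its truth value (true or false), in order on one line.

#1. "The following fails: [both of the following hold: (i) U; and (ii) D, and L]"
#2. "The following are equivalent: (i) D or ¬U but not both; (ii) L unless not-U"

#1: In symbols: ~(U & (D & L))

D & L = T & T = T
U & (D & L) = F & T = F
~(U & (D & L)) = ~F = T
Thus #1 is true.

#2: Parsed as (D xor ~U) <-> (L | ~U)

~U = ~F = T
D xor ~U = T xor T = F
~U = ~F = T
L | ~U = T | T = T
(D xor ~U) <-> (L | ~U) = F <-> T = F
So #2 is false.

#1 true / #2 false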